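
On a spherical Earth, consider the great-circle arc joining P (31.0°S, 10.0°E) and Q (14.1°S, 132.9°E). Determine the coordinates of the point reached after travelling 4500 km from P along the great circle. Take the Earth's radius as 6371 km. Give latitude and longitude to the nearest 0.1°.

≈ (42.4°S, 59.2°E)

Write both endpoints as unit vectors p₁, p₂ with components (cos φ cos λ, cos φ sin λ, sin φ).
The central angle between the endpoints is δ = arccos(p₁·p₂) ≈ 1.903 rad (109.0°). The total great-circle distance is δ·R ≈ 1.903 × 6371 ≈ 12124 km, so the target fraction is f = 4500/12124 ≈ 0.371.
Interpolate at f ≈ 0.371 with slerp weights a = sin((1−f)δ)/sin δ ≈ 0.985, b = sin(fδ)/sin δ ≈ 0.687.
p = a·p₁ + b·p₂ ≈ (0.378, 0.634, -0.674); φ = arcsin(p_z) ≈ -42.41°, λ = atan2(p_y, p_x) ≈ 59.22°.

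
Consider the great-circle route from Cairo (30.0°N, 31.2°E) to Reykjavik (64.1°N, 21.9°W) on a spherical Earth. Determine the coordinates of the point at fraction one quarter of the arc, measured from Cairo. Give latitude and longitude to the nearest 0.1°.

From cos δ = sin φ₁ sin φ₂ + cos φ₁ cos φ₂ cos Δλ, the central angle is δ ≈ 0.827 rad (47.4°).
Interpolate at f = 1/4 with slerp weights a = sin((1−f)δ)/sin δ ≈ 0.790, b = sin(fδ)/sin δ ≈ 0.279.
p = a·p₁ + b·p₂ ≈ (0.698, 0.309, 0.646); φ = arcsin(p_z) ≈ 40.23°, λ = atan2(p_y, p_x) ≈ 23.87°.

≈ 40.2°N, 23.9°E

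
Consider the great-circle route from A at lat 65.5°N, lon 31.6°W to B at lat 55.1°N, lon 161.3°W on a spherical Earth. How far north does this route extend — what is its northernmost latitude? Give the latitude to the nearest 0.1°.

≈ 76.9°N

The great circle lies in the plane with unit normal n̂ = (p₁ × p₂)/|p₁ × p₂|.
Here n̂_z ≈ -0.227; the vertex latitude is φ_max = arccos|n̂_z| ≈ 76.9°.
Check via Clairaut: cos φ_max = |cos φ₁| · sin C = cos(65.5°)·sin(33.2°) ≈ 0.227, again giving ≈ 76.9°.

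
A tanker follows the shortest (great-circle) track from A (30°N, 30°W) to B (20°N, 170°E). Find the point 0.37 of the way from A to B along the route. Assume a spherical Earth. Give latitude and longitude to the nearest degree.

≈ (67°N, 78°W)

Convert each endpoint to a unit vector on the sphere (x = cos φ cos λ, y = cos φ sin λ, z = sin φ).
The central angle between the endpoints is δ = arccos(p₁·p₂) ≈ 2.206 rad (126.4°).
Interpolate at f = 0.37 with slerp weights a = sin((1−f)δ)/sin δ ≈ 1.222, b = sin(fδ)/sin δ ≈ 0.906.
p = a·p₁ + b·p₂ ≈ (0.079, -0.382, 0.921); φ = arcsin(p_z) ≈ 67.07°, λ = atan2(p_y, p_x) ≈ -78.32°.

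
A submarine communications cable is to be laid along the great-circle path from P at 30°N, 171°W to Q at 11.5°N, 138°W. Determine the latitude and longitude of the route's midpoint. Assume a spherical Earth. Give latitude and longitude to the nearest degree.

Convert each endpoint to a unit vector on the sphere (x = cos φ cos λ, y = cos φ sin λ, z = sin φ).
The central angle between the endpoints is δ = arccos(p₁·p₂) ≈ 0.624 rad (35.8°).
Interpolate at f = 1/2 with slerp weights a = sin((1−f)δ)/sin δ ≈ 0.525, b = sin(fδ)/sin δ ≈ 0.525.
p = a·p₁ + b·p₂ ≈ (-0.832, -0.416, 0.367); φ = arcsin(p_z) ≈ 21.56°, λ = atan2(p_y, p_x) ≈ -153.45°.

≈ 22°N, 153°W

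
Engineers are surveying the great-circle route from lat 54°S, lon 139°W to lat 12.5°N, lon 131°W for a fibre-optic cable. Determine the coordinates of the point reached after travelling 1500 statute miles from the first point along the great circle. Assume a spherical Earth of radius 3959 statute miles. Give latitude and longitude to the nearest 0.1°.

≈ lat 32.5°S, lon 135.3°W

Convert each endpoint to a unit vector on the sphere (x = cos φ cos λ, y = cos φ sin λ, z = sin φ).
The central angle between the endpoints is δ = arccos(p₁·p₂) ≈ 1.167 rad (66.8°). The total great-circle distance is δ·R ≈ 1.167 × 3959 ≈ 4619 mi, so the target fraction is f = 1500/4619 ≈ 0.325.
Interpolate at f ≈ 0.325 with slerp weights a = sin((1−f)δ)/sin δ ≈ 0.771, b = sin(fδ)/sin δ ≈ 0.402.
p = a·p₁ + b·p₂ ≈ (-0.600, -0.594, -0.537); φ = arcsin(p_z) ≈ -32.45°, λ = atan2(p_y, p_x) ≈ -135.29°.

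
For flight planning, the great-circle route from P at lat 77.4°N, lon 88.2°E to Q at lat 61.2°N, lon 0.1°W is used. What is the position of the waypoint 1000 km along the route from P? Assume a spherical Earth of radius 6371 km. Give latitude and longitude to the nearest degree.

From cos δ = sin φ₁ sin φ₂ + cos φ₁ cos φ₂ cos Δλ, the central angle is δ ≈ 0.539 rad (30.9°). The total great-circle distance is δ·R ≈ 0.539 × 6371 ≈ 3433 km, so the target fraction is f = 1000/3433 ≈ 0.291.
Interpolate at f ≈ 0.291 with slerp weights a = sin((1−f)δ)/sin δ ≈ 0.726, b = sin(fδ)/sin δ ≈ 0.305.
p = a·p₁ + b·p₂ ≈ (0.152, 0.158, 0.976); φ = arcsin(p_z) ≈ 77.34°, λ = atan2(p_y, p_x) ≈ 46.17°.

≈ lat 77°N, lon 46°E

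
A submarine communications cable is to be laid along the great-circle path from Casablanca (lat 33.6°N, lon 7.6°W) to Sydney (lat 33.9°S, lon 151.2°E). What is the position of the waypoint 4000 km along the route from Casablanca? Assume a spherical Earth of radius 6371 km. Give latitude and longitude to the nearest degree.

Convert each endpoint to a unit vector on the sphere (x = cos φ cos λ, y = cos φ sin λ, z = sin φ).
The central angle between the endpoints is δ = arccos(p₁·p₂) ≈ 2.834 rad (162.4°). The total great-circle distance is δ·R ≈ 2.834 × 6371 ≈ 18058 km, so the target fraction is f = 4000/18058 ≈ 0.222.
Interpolate at f ≈ 0.222 with slerp weights a = sin((1−f)δ)/sin δ ≈ 2.661, b = sin(fδ)/sin δ ≈ 1.943.
p = a·p₁ + b·p₂ ≈ (0.784, 0.484, 0.389); φ = arcsin(p_z) ≈ 22.90°, λ = atan2(p_y, p_x) ≈ 31.67°.

≈ lat 23°N, lon 32°E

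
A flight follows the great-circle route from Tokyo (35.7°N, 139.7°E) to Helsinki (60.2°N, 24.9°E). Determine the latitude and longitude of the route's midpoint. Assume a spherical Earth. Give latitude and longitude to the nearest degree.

From cos δ = sin φ₁ sin φ₂ + cos φ₁ cos φ₂ cos Δλ, the central angle is δ ≈ 1.227 rad (70.3°).
Interpolate at f = 1/2 with slerp weights a = sin((1−f)δ)/sin δ ≈ 0.612, b = sin(fδ)/sin δ ≈ 0.612.
p = a·p₁ + b·p₂ ≈ (-0.103, 0.449, 0.887); φ = arcsin(p_z) ≈ 62.56°, λ = atan2(p_y, p_x) ≈ 102.93°.

≈ 63°N, 103°E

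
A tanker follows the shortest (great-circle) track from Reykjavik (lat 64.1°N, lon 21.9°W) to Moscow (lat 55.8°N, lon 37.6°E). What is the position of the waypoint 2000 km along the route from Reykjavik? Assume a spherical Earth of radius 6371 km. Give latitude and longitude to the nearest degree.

From cos δ = sin φ₁ sin φ₂ + cos φ₁ cos φ₂ cos Δλ, the central angle is δ ≈ 0.518 rad (29.7°). The total great-circle distance is δ·R ≈ 0.518 × 6371 ≈ 3303 km, so the target fraction is f = 2000/3303 ≈ 0.606.
Interpolate at f ≈ 0.606 with slerp weights a = sin((1−f)δ)/sin δ ≈ 0.410, b = sin(fδ)/sin δ ≈ 0.623.
p = a·p₁ + b·p₂ ≈ (0.444, 0.147, 0.884); φ = arcsin(p_z) ≈ 62.14°, λ = atan2(p_y, p_x) ≈ 18.33°.

≈ lat 62°N, lon 18°E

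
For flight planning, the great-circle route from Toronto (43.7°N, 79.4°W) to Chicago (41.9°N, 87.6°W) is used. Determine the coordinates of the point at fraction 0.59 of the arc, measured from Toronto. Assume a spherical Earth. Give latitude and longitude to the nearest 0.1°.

≈ (42.7°N, 84.3°W)

Convert each endpoint to a unit vector on the sphere (x = cos φ cos λ, y = cos φ sin λ, z = sin φ).
The central angle between the endpoints is δ = arccos(p₁·p₂) ≈ 0.110 rad (6.3°).
Interpolate at f = 0.59 with slerp weights a = sin((1−f)δ)/sin δ ≈ 0.411, b = sin(fδ)/sin δ ≈ 0.591.
p = a·p₁ + b·p₂ ≈ (0.073, -0.731, 0.678); φ = arcsin(p_z) ≈ 42.71°, λ = atan2(p_y, p_x) ≈ -84.30°.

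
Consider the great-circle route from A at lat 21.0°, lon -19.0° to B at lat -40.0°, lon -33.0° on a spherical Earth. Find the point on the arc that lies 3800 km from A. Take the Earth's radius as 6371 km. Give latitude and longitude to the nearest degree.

From cos δ = sin φ₁ sin φ₂ + cos φ₁ cos φ₂ cos Δλ, the central angle is δ ≈ 1.089 rad (62.4°). The total great-circle distance is δ·R ≈ 1.089 × 6371 ≈ 6937 km, so the target fraction is f = 3800/6937 ≈ 0.548.
Interpolate at f ≈ 0.548 with slerp weights a = sin((1−f)δ)/sin δ ≈ 0.533, b = sin(fδ)/sin δ ≈ 0.634.
p = a·p₁ + b·p₂ ≈ (0.878, -0.427, -0.216); φ = arcsin(p_z) ≈ -12.49°, λ = atan2(p_y, p_x) ≈ -25.91°.

≈ lat -12°, lon -26°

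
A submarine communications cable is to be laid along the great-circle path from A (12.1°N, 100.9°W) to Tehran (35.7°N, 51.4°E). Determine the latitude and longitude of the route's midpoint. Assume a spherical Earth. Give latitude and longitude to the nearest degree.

Convert each endpoint to a unit vector on the sphere (x = cos φ cos λ, y = cos φ sin λ, z = sin φ).
The central angle between the endpoints is δ = arccos(p₁·p₂) ≈ 2.190 rad (125.5°).
Interpolate at f = 1/2 with slerp weights a = sin((1−f)δ)/sin δ ≈ 1.092, b = sin(fδ)/sin δ ≈ 1.092.
p = a·p₁ + b·p₂ ≈ (0.351, -0.355, 0.866); φ = arcsin(p_z) ≈ 60.01°, λ = atan2(p_y, p_x) ≈ -45.33°.

≈ (60°N, 45°W)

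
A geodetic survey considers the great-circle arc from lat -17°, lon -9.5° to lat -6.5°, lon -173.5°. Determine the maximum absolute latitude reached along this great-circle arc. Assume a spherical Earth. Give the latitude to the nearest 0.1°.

The great circle lies in the plane with unit normal n̂ = (p₁ × p₂)/|p₁ × p₂|.
Here n̂_z ≈ -0.552; the vertex latitude is φ_max = arccos|n̂_z| ≈ 56.5°.

≈ -56.5°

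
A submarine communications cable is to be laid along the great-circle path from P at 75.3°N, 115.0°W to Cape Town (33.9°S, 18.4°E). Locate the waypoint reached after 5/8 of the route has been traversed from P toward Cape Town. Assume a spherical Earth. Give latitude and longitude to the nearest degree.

Convert each endpoint to a unit vector on the sphere (x = cos φ cos λ, y = cos φ sin λ, z = sin φ).
The central angle between the endpoints is δ = arccos(p₁·p₂) ≈ 2.324 rad (133.2°).
Interpolate at f = 5/8 with slerp weights a = sin((1−f)δ)/sin δ ≈ 1.049, b = sin(fδ)/sin δ ≈ 1.362.
p = a·p₁ + b·p₂ ≈ (0.960, 0.115, 0.256); φ = arcsin(p_z) ≈ 14.81°, λ = atan2(p_y, p_x) ≈ 6.85°.

≈ 15°N, 7°E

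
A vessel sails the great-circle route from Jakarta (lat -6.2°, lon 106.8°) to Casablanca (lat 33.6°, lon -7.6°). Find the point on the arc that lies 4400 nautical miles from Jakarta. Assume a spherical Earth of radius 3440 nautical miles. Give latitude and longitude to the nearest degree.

Convert each endpoint to a unit vector on the sphere (x = cos φ cos λ, y = cos φ sin λ, z = sin φ).
The central angle between the endpoints is δ = arccos(p₁·p₂) ≈ 1.984 rad (113.7°). The total great-circle distance is δ·R ≈ 1.984 × 3440 ≈ 6826 nmi, so the target fraction is f = 4400/6826 ≈ 0.645.
Interpolate at f ≈ 0.645 with slerp weights a = sin((1−f)δ)/sin δ ≈ 0.708, b = sin(fδ)/sin δ ≈ 1.046.
p = a·p₁ + b·p₂ ≈ (0.660, 0.558, 0.502); φ = arcsin(p_z) ≈ 30.16°, λ = atan2(p_y, p_x) ≈ 40.23°.

≈ lat 30°, lon 40°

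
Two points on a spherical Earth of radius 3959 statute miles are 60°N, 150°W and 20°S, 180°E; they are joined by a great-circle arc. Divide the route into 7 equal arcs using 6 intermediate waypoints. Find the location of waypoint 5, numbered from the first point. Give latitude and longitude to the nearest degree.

≈ 3°N, 174°W

Write both endpoints as unit vectors p₁, p₂ with components (cos φ cos λ, cos φ sin λ, sin φ).
The central angle between the endpoints is δ = arccos(p₁·p₂) ≈ 1.460 rad (83.6°).
Interpolate at f = 5/7 with slerp weights a = sin((1−f)δ)/sin δ ≈ 0.408, b = sin(fδ)/sin δ ≈ 0.869.
p = a·p₁ + b·p₂ ≈ (-0.993, -0.102, 0.056); φ = arcsin(p_z) ≈ 3.20°, λ = atan2(p_y, p_x) ≈ -174.14°.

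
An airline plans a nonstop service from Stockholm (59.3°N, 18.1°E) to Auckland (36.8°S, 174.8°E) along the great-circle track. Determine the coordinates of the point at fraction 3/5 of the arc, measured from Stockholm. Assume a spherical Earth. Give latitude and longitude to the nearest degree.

≈ 20°N, 150°E

Convert each endpoint to a unit vector on the sphere (x = cos φ cos λ, y = cos φ sin λ, z = sin φ).
The central angle between the endpoints is δ = arccos(p₁·p₂) ≈ 2.669 rad (152.9°).
Interpolate at f = 3/5 with slerp weights a = sin((1−f)δ)/sin δ ≈ 1.926, b = sin(fδ)/sin δ ≈ 2.197.
p = a·p₁ + b·p₂ ≈ (-0.818, 0.465, 0.340); φ = arcsin(p_z) ≈ 19.87°, λ = atan2(p_y, p_x) ≈ 150.37°.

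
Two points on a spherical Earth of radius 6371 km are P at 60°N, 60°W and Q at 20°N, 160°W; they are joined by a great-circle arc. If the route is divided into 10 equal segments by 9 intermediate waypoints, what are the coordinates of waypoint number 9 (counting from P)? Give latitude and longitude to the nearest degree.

Convert each endpoint to a unit vector on the sphere (x = cos φ cos λ, y = cos φ sin λ, z = sin φ).
The central angle between the endpoints is δ = arccos(p₁·p₂) ≈ 1.355 rad (77.6°).
Interpolate at f = 9/10 with slerp weights a = sin((1−f)δ)/sin δ ≈ 0.138, b = sin(fδ)/sin δ ≈ 0.961.
p = a·p₁ + b·p₂ ≈ (-0.814, -0.369, 0.448); φ = arcsin(p_z) ≈ 26.65°, λ = atan2(p_y, p_x) ≈ -155.63°.

≈ 27°N, 156°W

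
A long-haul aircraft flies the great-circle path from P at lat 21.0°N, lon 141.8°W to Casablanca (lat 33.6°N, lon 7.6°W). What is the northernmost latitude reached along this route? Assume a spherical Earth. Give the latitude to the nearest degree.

The great circle lies in the plane with unit normal n̂ = (p₁ × p₂)/|p₁ × p₂|.
Here n̂_z ≈ +0.594; the vertex latitude is φ_max = arccos|n̂_z| ≈ 53.6°.
Check via Clairaut: cos φ_max = |cos φ₁| · sin C = cos(21.0°)·sin(39.5°) ≈ 0.594, again giving ≈ 53.6°.

≈ 54°N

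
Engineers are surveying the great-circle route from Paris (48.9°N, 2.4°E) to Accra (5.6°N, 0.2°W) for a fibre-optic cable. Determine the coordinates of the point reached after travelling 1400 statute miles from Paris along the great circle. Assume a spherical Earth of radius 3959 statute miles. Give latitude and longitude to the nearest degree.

≈ 29°N, 1°E

Convert each endpoint to a unit vector on the sphere (x = cos φ cos λ, y = cos φ sin λ, z = sin φ).
The central angle between the endpoints is δ = arccos(p₁·p₂) ≈ 0.757 rad (43.4°). The total great-circle distance is δ·R ≈ 0.757 × 3959 ≈ 2996 mi, so the target fraction is f = 1400/2996 ≈ 0.467.
Interpolate at f ≈ 0.467 with slerp weights a = sin((1−f)δ)/sin δ ≈ 0.571, b = sin(fδ)/sin δ ≈ 0.504.
p = a·p₁ + b·p₂ ≈ (0.877, 0.014, 0.480); φ = arcsin(p_z) ≈ 28.67°, λ = atan2(p_y, p_x) ≈ 0.91°.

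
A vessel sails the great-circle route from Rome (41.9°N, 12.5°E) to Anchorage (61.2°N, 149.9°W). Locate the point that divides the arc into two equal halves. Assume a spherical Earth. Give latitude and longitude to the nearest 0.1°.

Write both endpoints as unit vectors p₁, p₂ with components (cos φ cos λ, cos φ sin λ, sin φ).
The central angle between the endpoints is δ = arccos(p₁·p₂) ≈ 1.325 rad (75.9°).
Interpolate at f = 1/2 with slerp weights a = sin((1−f)δ)/sin δ ≈ 0.634, b = sin(fδ)/sin δ ≈ 0.634.
p = a·p₁ + b·p₂ ≈ (0.197, -0.051, 0.979); φ = arcsin(p_z) ≈ 78.29°, λ = atan2(p_y, p_x) ≈ -14.56°.

≈ 78.3°N, 14.6°W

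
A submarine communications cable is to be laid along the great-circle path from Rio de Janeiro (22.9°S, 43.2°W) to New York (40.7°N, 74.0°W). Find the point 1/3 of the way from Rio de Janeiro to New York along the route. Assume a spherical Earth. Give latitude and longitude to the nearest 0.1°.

≈ 1.5°S, 52.6°W

Write both endpoints as unit vectors p₁, p₂ with components (cos φ cos λ, cos φ sin λ, sin φ).
The central angle between the endpoints is δ = arccos(p₁·p₂) ≈ 1.217 rad (69.7°).
Interpolate at f = 1/3 with slerp weights a = sin((1−f)δ)/sin δ ≈ 0.773, b = sin(fδ)/sin δ ≈ 0.421.
p = a·p₁ + b·p₂ ≈ (0.607, -0.794, -0.026); φ = arcsin(p_z) ≈ -1.52°, λ = atan2(p_y, p_x) ≈ -52.60°.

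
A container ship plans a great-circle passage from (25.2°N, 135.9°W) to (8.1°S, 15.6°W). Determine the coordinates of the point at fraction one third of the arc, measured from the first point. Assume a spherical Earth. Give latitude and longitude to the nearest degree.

≈ (23°N, 92°W)

Write both endpoints as unit vectors p₁, p₂ with components (cos φ cos λ, cos φ sin λ, sin φ).
The central angle between the endpoints is δ = arccos(p₁·p₂) ≈ 2.108 rad (120.8°).
Interpolate at f = 1/3 with slerp weights a = sin((1−f)δ)/sin δ ≈ 1.148, b = sin(fδ)/sin δ ≈ 0.752.
p = a·p₁ + b·p₂ ≈ (-0.029, -0.923, 0.383); φ = arcsin(p_z) ≈ 22.51°, λ = atan2(p_y, p_x) ≈ -91.78°.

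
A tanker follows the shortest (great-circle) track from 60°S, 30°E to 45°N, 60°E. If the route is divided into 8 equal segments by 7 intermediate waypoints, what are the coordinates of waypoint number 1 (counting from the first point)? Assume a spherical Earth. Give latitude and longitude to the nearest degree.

≈ 47°S, 37°E

From cos δ = sin φ₁ sin φ₂ + cos φ₁ cos φ₂ cos Δλ, the central angle is δ ≈ 1.882 rad (107.8°).
Interpolate at f = 1/8 with slerp weights a = sin((1−f)δ)/sin δ ≈ 1.047, b = sin(fδ)/sin δ ≈ 0.245.
p = a·p₁ + b·p₂ ≈ (0.540, 0.412, -0.734); φ = arcsin(p_z) ≈ -47.22°, λ = atan2(p_y, p_x) ≈ 37.32°.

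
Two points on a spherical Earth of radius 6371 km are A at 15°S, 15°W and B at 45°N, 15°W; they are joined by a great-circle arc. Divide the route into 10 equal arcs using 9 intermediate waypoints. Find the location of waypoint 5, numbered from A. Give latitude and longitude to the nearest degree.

Write both endpoints as unit vectors p₁, p₂ with components (cos φ cos λ, cos φ sin λ, sin φ).
The central angle between the endpoints is δ = arccos(p₁·p₂) ≈ 1.047 rad (60.0°).
Interpolate at f = 5/10 with slerp weights a = sin((1−f)δ)/sin δ ≈ 0.577, b = sin(fδ)/sin δ ≈ 0.577.
p = a·p₁ + b·p₂ ≈ (0.933, -0.250, 0.259); φ = arcsin(p_z) ≈ 15.00°, λ = atan2(p_y, p_x) ≈ -15.00°.

≈ 15°N, 15°W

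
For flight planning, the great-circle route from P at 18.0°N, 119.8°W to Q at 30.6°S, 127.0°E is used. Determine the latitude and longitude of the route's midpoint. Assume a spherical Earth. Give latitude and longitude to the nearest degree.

Convert each endpoint to a unit vector on the sphere (x = cos φ cos λ, y = cos φ sin λ, z = sin φ).
The central angle between the endpoints is δ = arccos(p₁·p₂) ≈ 2.071 rad (118.7°).
Interpolate at f = 1/2 with slerp weights a = sin((1−f)δ)/sin δ ≈ 0.980, b = sin(fδ)/sin δ ≈ 0.980.
p = a·p₁ + b·p₂ ≈ (-0.971, -0.135, -0.196); φ = arcsin(p_z) ≈ -11.31°, λ = atan2(p_y, p_x) ≈ -172.08°.

≈ 11°S, 172°W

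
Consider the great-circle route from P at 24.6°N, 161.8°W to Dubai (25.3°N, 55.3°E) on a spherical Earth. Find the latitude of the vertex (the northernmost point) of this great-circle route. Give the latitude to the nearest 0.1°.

≈ 55.6°N

The great circle lies in the plane with unit normal n̂ = (p₁ × p₂)/|p₁ × p₂|.
Here n̂_z ≈ -0.564; the vertex latitude is φ_max = arccos|n̂_z| ≈ 55.6°.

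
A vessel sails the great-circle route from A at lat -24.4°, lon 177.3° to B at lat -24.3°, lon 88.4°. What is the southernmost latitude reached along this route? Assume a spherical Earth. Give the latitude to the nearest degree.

≈ -32°

The great circle lies in the plane with unit normal n̂ = (p₁ × p₂)/|p₁ × p₂|.
Here n̂_z ≈ -0.845; the vertex latitude is φ_max = arccos|n̂_z| ≈ 32.4°.
Check via Clairaut: cos φ_max = |cos φ₁| · sin C = cos(24.4°)·sin(112.0°) ≈ 0.845, again giving ≈ 32.4°.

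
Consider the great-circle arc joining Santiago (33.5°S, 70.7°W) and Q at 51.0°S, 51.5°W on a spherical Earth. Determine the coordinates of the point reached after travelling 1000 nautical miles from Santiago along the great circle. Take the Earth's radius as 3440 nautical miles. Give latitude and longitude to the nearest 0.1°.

From cos δ = sin φ₁ sin φ₂ + cos φ₁ cos φ₂ cos Δλ, the central angle is δ ≈ 0.391 rad (22.4°). The total great-circle distance is δ·R ≈ 0.391 × 3440 ≈ 1345 nmi, so the target fraction is f = 1000/1345 ≈ 0.743.
Interpolate at f ≈ 0.743 with slerp weights a = sin((1−f)δ)/sin δ ≈ 0.263, b = sin(fδ)/sin δ ≈ 0.752.
p = a·p₁ + b·p₂ ≈ (0.367, -0.577, -0.729); φ = arcsin(p_z) ≈ -46.84°, λ = atan2(p_y, p_x) ≈ -57.55°.

≈ 46.8°S, 57.5°W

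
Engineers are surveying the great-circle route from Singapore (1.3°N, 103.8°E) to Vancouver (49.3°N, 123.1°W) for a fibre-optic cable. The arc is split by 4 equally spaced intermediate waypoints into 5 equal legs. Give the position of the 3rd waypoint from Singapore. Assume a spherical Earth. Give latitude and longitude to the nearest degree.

Write both endpoints as unit vectors p₁, p₂ with components (cos φ cos λ, cos φ sin λ, sin φ).
The central angle between the endpoints is δ = arccos(p₁·p₂) ≈ 2.013 rad (115.4°).
Interpolate at f = 3/5 with slerp weights a = sin((1−f)δ)/sin δ ≈ 0.798, b = sin(fδ)/sin δ ≈ 1.035.
p = a·p₁ + b·p₂ ≈ (-0.559, 0.210, 0.802); φ = arcsin(p_z) ≈ 53.37°, λ = atan2(p_y, p_x) ≈ 159.44°.

≈ (53°N, 159°E)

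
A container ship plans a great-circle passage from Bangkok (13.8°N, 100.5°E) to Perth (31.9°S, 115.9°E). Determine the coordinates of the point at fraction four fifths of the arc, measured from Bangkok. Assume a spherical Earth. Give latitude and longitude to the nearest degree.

≈ 23°S, 112°E

Convert each endpoint to a unit vector on the sphere (x = cos φ cos λ, y = cos φ sin λ, z = sin φ).
The central angle between the endpoints is δ = arccos(p₁·p₂) ≈ 0.838 rad (48.0°).
Interpolate at f = 4/5 with slerp weights a = sin((1−f)δ)/sin δ ≈ 0.224, b = sin(fδ)/sin δ ≈ 0.836.
p = a·p₁ + b·p₂ ≈ (-0.350, 0.853, -0.388); φ = arcsin(p_z) ≈ -22.84°, λ = atan2(p_y, p_x) ≈ 112.30°.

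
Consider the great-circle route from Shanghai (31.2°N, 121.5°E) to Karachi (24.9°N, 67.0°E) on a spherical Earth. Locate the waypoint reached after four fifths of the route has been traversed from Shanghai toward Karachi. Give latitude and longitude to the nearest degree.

≈ 28°N, 77°E

From cos δ = sin φ₁ sin φ₂ + cos φ₁ cos φ₂ cos Δλ, the central angle is δ ≈ 0.838 rad (48.0°).
Interpolate at f = 4/5 with slerp weights a = sin((1−f)δ)/sin δ ≈ 0.224, b = sin(fδ)/sin δ ≈ 0.836.
p = a·p₁ + b·p₂ ≈ (0.196, 0.862, 0.468); φ = arcsin(p_z) ≈ 27.92°, λ = atan2(p_y, p_x) ≈ 77.19°.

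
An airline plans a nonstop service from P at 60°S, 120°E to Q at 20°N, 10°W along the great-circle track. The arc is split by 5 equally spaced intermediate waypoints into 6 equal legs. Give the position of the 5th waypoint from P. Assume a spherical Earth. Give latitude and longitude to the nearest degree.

≈ 1°N, 0°E

Convert each endpoint to a unit vector on the sphere (x = cos φ cos λ, y = cos φ sin λ, z = sin φ).
The central angle between the endpoints is δ = arccos(p₁·p₂) ≈ 2.212 rad (126.7°).
Interpolate at f = 5/6 with slerp weights a = sin((1−f)δ)/sin δ ≈ 0.450, b = sin(fδ)/sin δ ≈ 1.202.
p = a·p₁ + b·p₂ ≈ (1.000, -0.001, 0.022); φ = arcsin(p_z) ≈ 1.24°, λ = atan2(p_y, p_x) ≈ -0.08°.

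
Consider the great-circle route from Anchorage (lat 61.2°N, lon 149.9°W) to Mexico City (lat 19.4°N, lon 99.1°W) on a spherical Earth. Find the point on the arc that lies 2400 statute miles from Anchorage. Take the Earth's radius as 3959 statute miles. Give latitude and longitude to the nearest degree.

≈ lat 37°N, lon 110°W

Write both endpoints as unit vectors p₁, p₂ with components (cos φ cos λ, cos φ sin λ, sin φ).
The central angle between the endpoints is δ = arccos(p₁·p₂) ≈ 0.954 rad (54.7°). The total great-circle distance is δ·R ≈ 0.954 × 3959 ≈ 3778 mi, so the target fraction is f = 2400/3778 ≈ 0.635.
Interpolate at f ≈ 0.635 with slerp weights a = sin((1−f)δ)/sin δ ≈ 0.418, b = sin(fδ)/sin δ ≈ 0.698.
p = a·p₁ + b·p₂ ≈ (-0.278, -0.751, 0.598); φ = arcsin(p_z) ≈ 36.74°, λ = atan2(p_y, p_x) ≈ -110.33°.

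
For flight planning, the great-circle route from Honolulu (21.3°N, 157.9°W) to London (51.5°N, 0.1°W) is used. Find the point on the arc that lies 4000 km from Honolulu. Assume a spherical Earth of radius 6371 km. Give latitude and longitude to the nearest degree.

Convert each endpoint to a unit vector on the sphere (x = cos φ cos λ, y = cos φ sin λ, z = sin φ).
The central angle between the endpoints is δ = arccos(p₁·p₂) ≈ 1.826 rad (104.6°). The total great-circle distance is δ·R ≈ 1.826 × 6371 ≈ 11635 km, so the target fraction is f = 4000/11635 ≈ 0.344.
Interpolate at f ≈ 0.344 with slerp weights a = sin((1−f)δ)/sin δ ≈ 0.963, b = sin(fδ)/sin δ ≈ 0.607.
p = a·p₁ + b·p₂ ≈ (-0.453, -0.338, 0.825); φ = arcsin(p_z) ≈ 55.57°, λ = atan2(p_y, p_x) ≈ -143.27°.

≈ (56°N, 143°W)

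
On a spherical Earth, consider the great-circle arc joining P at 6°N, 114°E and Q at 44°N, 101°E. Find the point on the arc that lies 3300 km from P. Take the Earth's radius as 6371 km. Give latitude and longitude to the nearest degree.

Write both endpoints as unit vectors p₁, p₂ with components (cos φ cos λ, cos φ sin λ, sin φ).
The central angle between the endpoints is δ = arccos(p₁·p₂) ≈ 0.692 rad (39.7°). The total great-circle distance is δ·R ≈ 0.692 × 6371 ≈ 4412 km, so the target fraction is f = 3300/4412 ≈ 0.748.
Interpolate at f ≈ 0.748 with slerp weights a = sin((1−f)δ)/sin δ ≈ 0.272, b = sin(fδ)/sin δ ≈ 0.776.
p = a·p₁ + b·p₂ ≈ (-0.216, 0.795, 0.567); φ = arcsin(p_z) ≈ 34.55°, λ = atan2(p_y, p_x) ≈ 105.24°.

≈ 35°N, 105°E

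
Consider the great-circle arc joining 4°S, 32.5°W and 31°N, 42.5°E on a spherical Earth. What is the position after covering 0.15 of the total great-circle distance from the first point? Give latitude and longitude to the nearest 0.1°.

Convert each endpoint to a unit vector on the sphere (x = cos φ cos λ, y = cos φ sin λ, z = sin φ).
The central angle between the endpoints is δ = arccos(p₁·p₂) ≈ 1.384 rad (79.3°).
Interpolate at f = 0.15 with slerp weights a = sin((1−f)δ)/sin δ ≈ 0.940, b = sin(fδ)/sin δ ≈ 0.210.
p = a·p₁ + b·p₂ ≈ (0.923, -0.382, 0.043); φ = arcsin(p_z) ≈ 2.44°, λ = atan2(p_y, p_x) ≈ -22.49°.

≈ 2.4°N, 22.5°W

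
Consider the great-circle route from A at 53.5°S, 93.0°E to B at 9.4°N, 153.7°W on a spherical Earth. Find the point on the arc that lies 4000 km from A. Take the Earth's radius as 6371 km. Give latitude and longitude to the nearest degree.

≈ 47°S, 150°E

The haversine formula gives a central angle δ ≈ 1.943 rad (111.3°) between the endpoints. The total great-circle distance is δ·R ≈ 1.943 × 6371 ≈ 12377 km, so the target fraction is f = 4000/12377 ≈ 0.323.
Interpolate at f ≈ 0.323 with slerp weights a = sin((1−f)δ)/sin δ ≈ 1.038, b = sin(fδ)/sin δ ≈ 0.631.
p = a·p₁ + b·p₂ ≈ (-0.590, 0.341, -0.732); φ = arcsin(p_z) ≈ -47.03°, λ = atan2(p_y, p_x) ≈ 149.96°.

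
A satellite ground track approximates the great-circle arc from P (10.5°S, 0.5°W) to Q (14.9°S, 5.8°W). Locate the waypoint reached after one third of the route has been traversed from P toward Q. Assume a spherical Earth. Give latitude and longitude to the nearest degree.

Write both endpoints as unit vectors p₁, p₂ with components (cos φ cos λ, cos φ sin λ, sin φ).
The central angle between the endpoints is δ = arccos(p₁·p₂) ≈ 0.118 rad (6.8°).
Interpolate at f = 1/3 with slerp weights a = sin((1−f)δ)/sin δ ≈ 0.668, b = sin(fδ)/sin δ ≈ 0.334.
p = a·p₁ + b·p₂ ≈ (0.977, -0.038, -0.208); φ = arcsin(p_z) ≈ -11.98°, λ = atan2(p_y, p_x) ≈ -2.25°.

≈ (12°S, 2°W)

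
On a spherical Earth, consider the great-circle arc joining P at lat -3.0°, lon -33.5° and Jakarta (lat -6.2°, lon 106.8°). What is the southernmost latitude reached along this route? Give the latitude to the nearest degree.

≈ -13°

The great circle lies in the plane with unit normal n̂ = (p₁ × p₂)/|p₁ × p₂|.
Here n̂_z ≈ +0.973; the vertex latitude is φ_max = arccos|n̂_z| ≈ 13.4°.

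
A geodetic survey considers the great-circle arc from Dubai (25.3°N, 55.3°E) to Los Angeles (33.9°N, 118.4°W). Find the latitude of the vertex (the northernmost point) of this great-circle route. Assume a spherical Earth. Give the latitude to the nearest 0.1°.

The great circle lies in the plane with unit normal n̂ = (p₁ × p₂)/|p₁ × p₂|.
Here n̂_z ≈ -0.096; the vertex latitude is φ_max = arccos|n̂_z| ≈ 84.5°.

≈ 84.5°N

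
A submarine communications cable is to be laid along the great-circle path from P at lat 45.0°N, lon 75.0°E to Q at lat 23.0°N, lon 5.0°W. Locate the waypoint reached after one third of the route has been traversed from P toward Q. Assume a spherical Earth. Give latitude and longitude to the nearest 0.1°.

≈ lat 44.6°N, lon 43.3°E

The haversine formula gives a central angle δ ≈ 1.171 rad (67.1°) between the endpoints.
Interpolate at f = 1/3 with slerp weights a = sin((1−f)δ)/sin δ ≈ 0.764, b = sin(fδ)/sin δ ≈ 0.413.
p = a·p₁ + b·p₂ ≈ (0.519, 0.489, 0.702); φ = arcsin(p_z) ≈ 44.56°, λ = atan2(p_y, p_x) ≈ 43.30°.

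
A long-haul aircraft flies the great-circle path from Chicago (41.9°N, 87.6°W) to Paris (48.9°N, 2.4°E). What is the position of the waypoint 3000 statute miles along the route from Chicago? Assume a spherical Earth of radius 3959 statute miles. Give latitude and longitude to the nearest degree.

≈ (55°N, 23°W)

From cos δ = sin φ₁ sin φ₂ + cos φ₁ cos φ₂ cos Δλ, the central angle is δ ≈ 1.043 rad (59.8°). The total great-circle distance is δ·R ≈ 1.043 × 3959 ≈ 4131 mi, so the target fraction is f = 3000/4131 ≈ 0.726.
Interpolate at f ≈ 0.726 with slerp weights a = sin((1−f)δ)/sin δ ≈ 0.326, b = sin(fδ)/sin δ ≈ 0.795.
p = a·p₁ + b·p₂ ≈ (0.533, -0.221, 0.817); φ = arcsin(p_z) ≈ 54.80°, λ = atan2(p_y, p_x) ≈ -22.50°.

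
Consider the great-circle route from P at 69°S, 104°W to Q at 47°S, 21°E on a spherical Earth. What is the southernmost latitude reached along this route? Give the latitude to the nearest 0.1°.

≈ 76.2°S

The great circle lies in the plane with unit normal n̂ = (p₁ × p₂)/|p₁ × p₂|.
Here n̂_z ≈ +0.238; the vertex latitude is φ_max = arccos|n̂_z| ≈ 76.2°.
Check via Clairaut: cos φ_max = |cos φ₁| · sin C = cos(69.0°)·sin(138.3°) ≈ 0.238, again giving ≈ 76.2°.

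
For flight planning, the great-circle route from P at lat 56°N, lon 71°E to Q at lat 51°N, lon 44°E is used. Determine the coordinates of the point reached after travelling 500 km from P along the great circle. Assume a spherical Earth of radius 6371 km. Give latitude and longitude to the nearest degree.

Write both endpoints as unit vectors p₁, p₂ with components (cos φ cos λ, cos φ sin λ, sin φ).
The central angle between the endpoints is δ = arccos(p₁·p₂) ≈ 0.291 rad (16.7°). The total great-circle distance is δ·R ≈ 0.291 × 6371 ≈ 1857 km, so the target fraction is f = 500/1857 ≈ 0.269.
Interpolate at f ≈ 0.269 with slerp weights a = sin((1−f)δ)/sin δ ≈ 0.736, b = sin(fδ)/sin δ ≈ 0.273.
p = a·p₁ + b·p₂ ≈ (0.257, 0.508, 0.822); φ = arcsin(p_z) ≈ 55.27°, λ = atan2(p_y, p_x) ≈ 63.13°.

≈ lat 55°N, lon 63°E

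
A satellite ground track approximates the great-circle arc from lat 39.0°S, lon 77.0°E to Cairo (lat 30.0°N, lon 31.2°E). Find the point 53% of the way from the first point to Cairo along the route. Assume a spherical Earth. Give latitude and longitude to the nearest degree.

The haversine formula gives a central angle δ ≈ 1.416 rad (81.1°) between the endpoints.
Interpolate at f = 0.53 with slerp weights a = sin((1−f)δ)/sin δ ≈ 0.625, b = sin(fδ)/sin δ ≈ 0.690.
p = a·p₁ + b·p₂ ≈ (0.620, 0.783, -0.048); φ = arcsin(p_z) ≈ -2.76°, λ = atan2(p_y, p_x) ≈ 51.60°.

≈ lat 3°S, lon 52°E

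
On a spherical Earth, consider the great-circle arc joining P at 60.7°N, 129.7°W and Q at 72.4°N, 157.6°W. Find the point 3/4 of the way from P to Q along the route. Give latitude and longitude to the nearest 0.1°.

Write both endpoints as unit vectors p₁, p₂ with components (cos φ cos λ, cos φ sin λ, sin φ).
The central angle between the endpoints is δ = arccos(p₁·p₂) ≈ 0.276 rad (15.8°).
Interpolate at f = 3/4 with slerp weights a = sin((1−f)δ)/sin δ ≈ 0.253, b = sin(fδ)/sin δ ≈ 0.754.
p = a·p₁ + b·p₂ ≈ (-0.290, -0.182, 0.940); φ = arcsin(p_z) ≈ 69.98°, λ = atan2(p_y, p_x) ≈ -147.86°.

≈ 70.0°N, 147.9°W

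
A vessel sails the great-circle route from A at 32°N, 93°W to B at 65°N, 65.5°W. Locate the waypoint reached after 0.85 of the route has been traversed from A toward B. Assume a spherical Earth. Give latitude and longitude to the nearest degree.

The haversine formula gives a central angle δ ≈ 0.647 rad (37.0°) between the endpoints.
Interpolate at f = 0.85 with slerp weights a = sin((1−f)δ)/sin δ ≈ 0.161, b = sin(fδ)/sin δ ≈ 0.867.
p = a·p₁ + b·p₂ ≈ (0.145, -0.470, 0.871); φ = arcsin(p_z) ≈ 60.57°, λ = atan2(p_y, p_x) ≈ -72.86°.

≈ 61°N, 73°W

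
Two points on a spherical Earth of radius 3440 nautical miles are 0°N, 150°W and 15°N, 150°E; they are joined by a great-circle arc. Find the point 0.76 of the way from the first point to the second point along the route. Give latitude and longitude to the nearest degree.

≈ 12°N, 165°E

The haversine formula gives a central angle δ ≈ 1.067 rad (61.1°) between the endpoints.
Interpolate at f = 0.76 with slerp weights a = sin((1−f)δ)/sin δ ≈ 0.289, b = sin(fδ)/sin δ ≈ 0.828.
p = a·p₁ + b·p₂ ≈ (-0.943, 0.255, 0.214); φ = arcsin(p_z) ≈ 12.37°, λ = atan2(p_y, p_x) ≈ 164.86°.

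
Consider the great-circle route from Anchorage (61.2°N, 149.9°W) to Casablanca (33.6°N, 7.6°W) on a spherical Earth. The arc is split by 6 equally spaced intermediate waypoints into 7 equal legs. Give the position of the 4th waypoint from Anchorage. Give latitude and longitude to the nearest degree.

Write both endpoints as unit vectors p₁, p₂ with components (cos φ cos λ, cos φ sin λ, sin φ).
The central angle between the endpoints is δ = arccos(p₁·p₂) ≈ 1.403 rad (80.4°).
Interpolate at f = 4/7 with slerp weights a = sin((1−f)δ)/sin δ ≈ 0.574, b = sin(fδ)/sin δ ≈ 0.729.
p = a·p₁ + b·p₂ ≈ (0.362, -0.219, 0.906); φ = arcsin(p_z) ≈ 64.95°, λ = atan2(p_y, p_x) ≈ -31.12°.

≈ 65°N, 31°W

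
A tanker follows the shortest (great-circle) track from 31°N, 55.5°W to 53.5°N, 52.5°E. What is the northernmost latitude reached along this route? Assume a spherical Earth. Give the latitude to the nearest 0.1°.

The great circle lies in the plane with unit normal n̂ = (p₁ × p₂)/|p₁ × p₂|.
Here n̂_z ≈ +0.502; the vertex latitude is φ_max = arccos|n̂_z| ≈ 59.9°.
Check via Clairaut: cos φ_max = |cos φ₁| · sin C = cos(31.0°)·sin(35.8°) ≈ 0.502, again giving ≈ 59.9°.

≈ 59.9°N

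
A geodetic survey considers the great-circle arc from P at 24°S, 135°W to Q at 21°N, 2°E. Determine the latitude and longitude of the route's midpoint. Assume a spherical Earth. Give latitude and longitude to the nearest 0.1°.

Write both endpoints as unit vectors p₁, p₂ with components (cos φ cos λ, cos φ sin λ, sin φ).
The central angle between the endpoints is δ = arccos(p₁·p₂) ≈ 2.449 rad (140.3°).
Interpolate at f = 1/2 with slerp weights a = sin((1−f)δ)/sin δ ≈ 1.473, b = sin(fδ)/sin δ ≈ 1.473.
p = a·p₁ + b·p₂ ≈ (0.423, -0.903, -0.071); φ = arcsin(p_z) ≈ -4.09°, λ = atan2(p_y, p_x) ≈ -64.92°.

≈ 4.1°S, 64.9°W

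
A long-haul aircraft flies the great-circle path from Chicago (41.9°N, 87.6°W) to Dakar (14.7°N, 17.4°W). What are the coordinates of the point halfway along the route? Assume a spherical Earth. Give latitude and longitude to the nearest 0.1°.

Write both endpoints as unit vectors p₁, p₂ with components (cos φ cos λ, cos φ sin λ, sin φ).
The central angle between the endpoints is δ = arccos(p₁·p₂) ≈ 1.145 rad (65.6°).
Interpolate at f = 1/2 with slerp weights a = sin((1−f)δ)/sin δ ≈ 0.595, b = sin(fδ)/sin δ ≈ 0.595.
p = a·p₁ + b·p₂ ≈ (0.568, -0.614, 0.548); φ = arcsin(p_z) ≈ 33.24°, λ = atan2(p_y, p_x) ≈ -47.27°.

≈ 33.2°N, 47.3°W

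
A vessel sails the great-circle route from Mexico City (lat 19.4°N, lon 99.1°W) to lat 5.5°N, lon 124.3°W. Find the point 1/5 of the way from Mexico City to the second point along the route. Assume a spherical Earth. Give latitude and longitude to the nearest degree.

The haversine formula gives a central angle δ ≈ 0.492 rad (28.2°) between the endpoints.
Interpolate at f = 1/5 with slerp weights a = sin((1−f)δ)/sin δ ≈ 0.812, b = sin(fδ)/sin δ ≈ 0.208.
p = a·p₁ + b·p₂ ≈ (-0.238, -0.927, 0.290); φ = arcsin(p_z) ≈ 16.83°, λ = atan2(p_y, p_x) ≈ -104.38°.

≈ lat 17°N, lon 104°W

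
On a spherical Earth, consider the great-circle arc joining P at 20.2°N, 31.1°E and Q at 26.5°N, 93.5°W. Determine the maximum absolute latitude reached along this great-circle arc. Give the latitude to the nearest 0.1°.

≈ 43.1°N

The great circle lies in the plane with unit normal n̂ = (p₁ × p₂)/|p₁ × p₂|.
Here n̂_z ≈ -0.730; the vertex latitude is φ_max = arccos|n̂_z| ≈ 43.1°.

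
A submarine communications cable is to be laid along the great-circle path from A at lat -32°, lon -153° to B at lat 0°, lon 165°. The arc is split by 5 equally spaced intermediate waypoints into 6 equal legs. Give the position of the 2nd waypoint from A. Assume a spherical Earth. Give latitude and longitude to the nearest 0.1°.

≈ lat -22.4°, lon -168.8°

The haversine formula gives a central angle δ ≈ 0.889 rad (50.9°) between the endpoints.
Interpolate at f = 2/6 with slerp weights a = sin((1−f)δ)/sin δ ≈ 0.719, b = sin(fδ)/sin δ ≈ 0.376.
p = a·p₁ + b·p₂ ≈ (-0.907, -0.180, -0.381); φ = arcsin(p_z) ≈ -22.41°, λ = atan2(p_y, p_x) ≈ -168.80°.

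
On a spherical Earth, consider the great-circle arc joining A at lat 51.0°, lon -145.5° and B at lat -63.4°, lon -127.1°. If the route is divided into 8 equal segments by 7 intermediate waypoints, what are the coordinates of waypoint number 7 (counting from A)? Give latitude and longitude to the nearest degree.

≈ lat -49°, lon -132°

Write both endpoints as unit vectors p₁, p₂ with components (cos φ cos λ, cos φ sin λ, sin φ).
The central angle between the endpoints is δ = arccos(p₁·p₂) ≈ 2.013 rad (115.3°).
Interpolate at f = 7/8 with slerp weights a = sin((1−f)δ)/sin δ ≈ 0.275, b = sin(fδ)/sin δ ≈ 1.086.
p = a·p₁ + b·p₂ ≈ (-0.436, -0.486, -0.757); φ = arcsin(p_z) ≈ -49.22°, λ = atan2(p_y, p_x) ≈ -131.90°.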